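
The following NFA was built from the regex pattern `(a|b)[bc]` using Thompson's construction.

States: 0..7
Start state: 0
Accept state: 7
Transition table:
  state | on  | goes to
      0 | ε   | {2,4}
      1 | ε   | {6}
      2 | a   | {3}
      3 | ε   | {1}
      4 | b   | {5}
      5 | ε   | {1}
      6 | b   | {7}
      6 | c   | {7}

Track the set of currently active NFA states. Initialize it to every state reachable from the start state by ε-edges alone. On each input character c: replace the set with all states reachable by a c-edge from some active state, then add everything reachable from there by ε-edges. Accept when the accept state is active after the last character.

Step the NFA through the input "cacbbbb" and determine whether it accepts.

Answer: REJECT

Trace:
S₀ = ε-closure({0}) = {0,2,4}
'c' @ 1: {}  — dead — no transitions
rest 'acbbbb' ignored (set empty)
after full input: {}  (accept=7 not in)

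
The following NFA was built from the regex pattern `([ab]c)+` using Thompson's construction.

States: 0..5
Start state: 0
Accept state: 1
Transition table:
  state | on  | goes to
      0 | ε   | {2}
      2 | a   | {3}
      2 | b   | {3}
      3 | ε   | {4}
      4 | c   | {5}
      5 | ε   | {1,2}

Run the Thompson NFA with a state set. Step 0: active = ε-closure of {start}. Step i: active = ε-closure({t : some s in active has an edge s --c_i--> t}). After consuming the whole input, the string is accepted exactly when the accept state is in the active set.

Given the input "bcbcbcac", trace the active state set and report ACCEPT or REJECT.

Answer: ACCEPT

Derivation:
S₀ = ε-closure({0}) = {0,2}
'b' @ 1: {3,4}
'c' @ 2: {1,2,5}  [accepting]
'b' @ 3: {3,4}
'c' @ 4: {1,2,5}  [accepting]
'b' @ 5: {3,4}
'c' @ 6: {1,2,5}  [accepting]
'a' @ 7: {3,4}
'c' @ 8: {1,2,5}  [accepting]
final: {1,2,5}; accept 1 in set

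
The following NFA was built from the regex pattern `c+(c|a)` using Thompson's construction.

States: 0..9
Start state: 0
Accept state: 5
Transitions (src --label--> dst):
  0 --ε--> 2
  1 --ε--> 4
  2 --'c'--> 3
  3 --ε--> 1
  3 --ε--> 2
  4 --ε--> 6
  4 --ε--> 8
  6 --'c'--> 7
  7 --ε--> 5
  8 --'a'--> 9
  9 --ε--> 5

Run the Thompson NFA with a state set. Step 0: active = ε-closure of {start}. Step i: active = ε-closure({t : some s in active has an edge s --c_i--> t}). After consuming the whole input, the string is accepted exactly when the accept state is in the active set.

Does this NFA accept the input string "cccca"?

S₀ = ε-closure({0}) = {0,2}
'c' @ 1: {1,2,3,4,6,8}
'c' @ 2: {1,2,3,4,5,6,7,8}  [accepting]
'c' @ 3: {1,2,3,4,5,6,7,8}  [accepting]
'c' @ 4: {1,2,3,4,5,6,7,8}  [accepting]
'a' @ 5: {5,9}  [accepting]
end set {5,9} — state 5 in

Answer: ACCEPT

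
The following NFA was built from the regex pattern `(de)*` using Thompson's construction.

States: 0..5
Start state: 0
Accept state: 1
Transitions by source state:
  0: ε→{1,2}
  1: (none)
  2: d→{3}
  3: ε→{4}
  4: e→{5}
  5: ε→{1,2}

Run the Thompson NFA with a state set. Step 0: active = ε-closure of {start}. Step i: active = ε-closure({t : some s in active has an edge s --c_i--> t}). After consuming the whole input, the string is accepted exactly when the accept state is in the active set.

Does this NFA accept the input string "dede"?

Answer: ACCEPT

Derivation:
initial (ε-close {0}): {0,1,2}
'd' @ 1: {3,4}
'e' @ 2: {1,2,5}  [accepting]
'd' @ 3: {3,4}
'e' @ 4: {1,2,5}  [accepting]
end set {1,2,5} — state 1 in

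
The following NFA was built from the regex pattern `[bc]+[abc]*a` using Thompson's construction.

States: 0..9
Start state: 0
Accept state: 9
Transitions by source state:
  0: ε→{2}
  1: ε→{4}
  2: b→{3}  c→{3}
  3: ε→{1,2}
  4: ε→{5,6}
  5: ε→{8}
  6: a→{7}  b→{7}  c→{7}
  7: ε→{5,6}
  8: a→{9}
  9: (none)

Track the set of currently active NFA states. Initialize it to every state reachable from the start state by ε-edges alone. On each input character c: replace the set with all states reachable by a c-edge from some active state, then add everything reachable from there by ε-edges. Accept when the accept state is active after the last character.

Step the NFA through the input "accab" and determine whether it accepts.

S₀ = ε-closure({0}) = {0,2}
'a' @ 1: {}  — state set empty
rest 'ccab' ignored (set empty)
final: {}; accept 9 not in set

Answer: REJECT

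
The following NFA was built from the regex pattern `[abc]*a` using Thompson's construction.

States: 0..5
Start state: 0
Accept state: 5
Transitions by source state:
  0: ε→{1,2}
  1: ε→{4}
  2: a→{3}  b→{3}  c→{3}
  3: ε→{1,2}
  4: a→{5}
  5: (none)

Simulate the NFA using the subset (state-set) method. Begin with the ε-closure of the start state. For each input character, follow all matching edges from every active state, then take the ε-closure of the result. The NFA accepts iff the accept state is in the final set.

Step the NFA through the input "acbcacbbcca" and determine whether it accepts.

start: ε-closure({0}) = {0,1,2,4}
'a' @ 1: {1,2,3,4,5}  ✓accept
'c' @ 2: {1,2,3,4}
'b' @ 3: {1,2,3,4}
'c' @ 4: {1,2,3,4}
'a' @ 5: {1,2,3,4,5}  ✓accept
'c' @ 6: {1,2,3,4}
'b' @ 7: {1,2,3,4}
'b' @ 8: {1,2,3,4}
'c' @ 9: {1,2,3,4}
'c' @ 10: {1,2,3,4}
'a' @ 11: {1,2,3,4,5}  ✓accept
final: {1,2,3,4,5}; accept 5 in set

Answer: ACCEPT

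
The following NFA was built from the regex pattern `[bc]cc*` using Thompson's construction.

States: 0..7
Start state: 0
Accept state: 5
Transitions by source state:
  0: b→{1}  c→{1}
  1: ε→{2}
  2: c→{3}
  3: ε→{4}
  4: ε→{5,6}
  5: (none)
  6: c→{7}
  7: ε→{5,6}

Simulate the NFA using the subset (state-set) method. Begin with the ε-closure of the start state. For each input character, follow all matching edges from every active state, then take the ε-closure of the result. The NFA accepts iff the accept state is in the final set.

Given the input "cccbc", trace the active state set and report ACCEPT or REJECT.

Answer: REJECT

Steps:
start: ε-closure({0}) = {0}
'c' @ 1: {1,2}
'c' @ 2: {3,4,5,6}  [accepting]
'c' @ 3: {5,6,7}  [accepting]
'b' @ 4: {}  — no active states
rest 'c' ignored (set empty)
final: {}; accept 5 not in set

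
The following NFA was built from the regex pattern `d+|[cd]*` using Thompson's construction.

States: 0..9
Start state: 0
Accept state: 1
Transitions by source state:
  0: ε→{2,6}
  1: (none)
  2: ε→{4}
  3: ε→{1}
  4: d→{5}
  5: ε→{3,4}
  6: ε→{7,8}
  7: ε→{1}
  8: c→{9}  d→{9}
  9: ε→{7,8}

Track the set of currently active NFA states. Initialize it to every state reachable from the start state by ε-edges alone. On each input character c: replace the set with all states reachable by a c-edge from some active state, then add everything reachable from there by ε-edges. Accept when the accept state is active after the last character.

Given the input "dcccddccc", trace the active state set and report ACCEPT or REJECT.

start: ε-closure({0}) = {0,1,2,4,6,7,8}
'd' @ 1: {1,3,4,5,7,8,9}  ✓accept
'c' @ 2: {1,7,8,9}  ✓accept
'c' @ 3: {1,7,8,9}  ✓accept
'c' @ 4: {1,7,8,9}  ✓accept
'd' @ 5: {1,7,8,9}  ✓accept
'd' @ 6: {1,7,8,9}  ✓accept
'c' @ 7: {1,7,8,9}  ✓accept
'c' @ 8: {1,7,8,9}  ✓accept
'c' @ 9: {1,7,8,9}  ✓accept
final: {1,7,8,9}; accept 1 in set

Answer: ACCEPT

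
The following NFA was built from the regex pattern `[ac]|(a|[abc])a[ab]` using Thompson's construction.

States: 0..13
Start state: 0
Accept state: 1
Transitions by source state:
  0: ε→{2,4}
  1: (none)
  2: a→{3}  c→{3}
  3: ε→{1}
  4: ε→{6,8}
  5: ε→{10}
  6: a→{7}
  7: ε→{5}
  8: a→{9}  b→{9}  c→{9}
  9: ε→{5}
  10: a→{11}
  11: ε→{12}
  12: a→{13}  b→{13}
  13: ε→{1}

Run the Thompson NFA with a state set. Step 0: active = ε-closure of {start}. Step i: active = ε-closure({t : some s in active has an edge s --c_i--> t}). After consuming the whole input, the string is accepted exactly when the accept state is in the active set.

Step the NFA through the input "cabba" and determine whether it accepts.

S₀ = ε-closure({0}) = {0,2,4,6,8}
'c' @ 1: {1,3,5,9,10}  [accepting]
'a' @ 2: {11,12}
'b' @ 3: {1,13}  [accepting]
'b' @ 4: {}  — dead — no transitions
rest 'a' ignored (set empty)
after full input: {}  (accept=1 not in)

Answer: REJECT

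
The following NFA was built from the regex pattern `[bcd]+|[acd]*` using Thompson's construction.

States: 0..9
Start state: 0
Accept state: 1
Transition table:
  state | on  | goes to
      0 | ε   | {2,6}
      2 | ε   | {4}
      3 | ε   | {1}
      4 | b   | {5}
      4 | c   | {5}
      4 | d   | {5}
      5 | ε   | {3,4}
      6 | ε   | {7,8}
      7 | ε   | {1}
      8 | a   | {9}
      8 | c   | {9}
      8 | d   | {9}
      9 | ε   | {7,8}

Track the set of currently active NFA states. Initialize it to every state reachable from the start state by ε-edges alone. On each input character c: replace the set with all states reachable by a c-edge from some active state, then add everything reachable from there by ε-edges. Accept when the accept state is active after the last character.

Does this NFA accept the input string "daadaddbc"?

start: ε-closure({0}) = {0,1,2,4,6,7,8}
'd' @ 1: {1,3,4,5,7,8,9}  ✓accept
'a' @ 2: {1,7,8,9}  ✓accept
'a' @ 3: {1,7,8,9}  ✓accept
'd' @ 4: {1,7,8,9}  ✓accept
'a' @ 5: {1,7,8,9}  ✓accept
'd' @ 6: {1,7,8,9}  ✓accept
'd' @ 7: {1,7,8,9}  ✓accept
'b' @ 8: {}  — state set empty
rest 'c' ignored (set empty)
after full input: {}  (accept=1 not in)

Answer: REJECT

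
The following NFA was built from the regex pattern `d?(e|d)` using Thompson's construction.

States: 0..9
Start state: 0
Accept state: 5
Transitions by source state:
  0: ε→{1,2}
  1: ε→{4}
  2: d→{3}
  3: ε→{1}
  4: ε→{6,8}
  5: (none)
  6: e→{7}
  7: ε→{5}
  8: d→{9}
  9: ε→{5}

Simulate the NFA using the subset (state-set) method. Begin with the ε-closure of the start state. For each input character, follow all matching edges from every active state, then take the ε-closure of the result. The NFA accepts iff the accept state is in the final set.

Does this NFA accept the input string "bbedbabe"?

Answer: REJECT

Trace:
initial (ε-close {0}): {0,1,2,4,6,8}
'b' @ 1: {}  — no active states
rest 'bedbabe' ignored (set empty)
final: {}; accept 5 not in set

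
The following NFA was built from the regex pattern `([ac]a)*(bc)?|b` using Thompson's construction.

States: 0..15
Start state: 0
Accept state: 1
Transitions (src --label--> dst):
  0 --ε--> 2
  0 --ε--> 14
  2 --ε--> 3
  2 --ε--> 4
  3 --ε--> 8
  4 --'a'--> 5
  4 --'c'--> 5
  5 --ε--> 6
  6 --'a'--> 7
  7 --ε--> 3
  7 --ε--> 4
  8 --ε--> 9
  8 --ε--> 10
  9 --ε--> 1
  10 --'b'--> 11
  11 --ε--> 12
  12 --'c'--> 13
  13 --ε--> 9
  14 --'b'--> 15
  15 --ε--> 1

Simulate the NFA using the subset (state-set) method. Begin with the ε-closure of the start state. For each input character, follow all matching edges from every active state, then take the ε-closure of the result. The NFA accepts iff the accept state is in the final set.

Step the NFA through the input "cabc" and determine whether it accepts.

Answer: ACCEPT

Steps:
start: ε-closure({0}) = {0,1,2,3,4,8,9,10,14}
'c' @ 1: {5,6}
'a' @ 2: {1,3,4,7,8,9,10}  ✓accept
'b' @ 3: {11,12}
'c' @ 4: {1,9,13}  ✓accept
end set {1,9,13} — state 1 in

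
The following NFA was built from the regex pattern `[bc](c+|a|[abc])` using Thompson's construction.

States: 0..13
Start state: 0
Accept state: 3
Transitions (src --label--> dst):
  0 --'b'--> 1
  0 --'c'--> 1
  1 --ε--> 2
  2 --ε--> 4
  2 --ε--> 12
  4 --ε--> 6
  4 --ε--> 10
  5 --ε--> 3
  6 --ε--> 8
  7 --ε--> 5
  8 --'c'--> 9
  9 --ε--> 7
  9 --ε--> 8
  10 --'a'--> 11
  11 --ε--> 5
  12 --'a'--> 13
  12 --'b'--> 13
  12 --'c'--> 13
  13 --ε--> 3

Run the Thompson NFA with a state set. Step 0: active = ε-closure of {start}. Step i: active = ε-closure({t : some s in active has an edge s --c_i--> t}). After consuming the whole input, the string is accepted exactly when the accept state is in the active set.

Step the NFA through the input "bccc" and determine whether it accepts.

Answer: ACCEPT

Steps:
S₀ = ε-closure({0}) = {0}
'b' @ 1: {1,2,4,6,8,10,12}
'c' @ 2: {3,5,7,8,9,13}  ✓accept
'c' @ 3: {3,5,7,8,9}  ✓accept
'c' @ 4: {3,5,7,8,9}  ✓accept
end set {3,5,7,8,9} — state 3 in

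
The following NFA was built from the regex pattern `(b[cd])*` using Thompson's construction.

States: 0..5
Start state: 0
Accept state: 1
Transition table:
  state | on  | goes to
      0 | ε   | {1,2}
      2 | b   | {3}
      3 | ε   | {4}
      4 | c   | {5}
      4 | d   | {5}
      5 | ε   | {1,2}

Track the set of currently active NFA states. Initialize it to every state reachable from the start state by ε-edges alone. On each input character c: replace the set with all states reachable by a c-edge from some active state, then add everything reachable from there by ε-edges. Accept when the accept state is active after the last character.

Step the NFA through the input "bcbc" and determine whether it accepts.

Answer: ACCEPT

Trace:
start: ε-closure({0}) = {0,1,2}
'b' @ 1: {3,4}
'c' @ 2: {1,2,5}  [accepting]
'b' @ 3: {3,4}
'c' @ 4: {1,2,5}  [accepting]
end set {1,2,5} — state 1 in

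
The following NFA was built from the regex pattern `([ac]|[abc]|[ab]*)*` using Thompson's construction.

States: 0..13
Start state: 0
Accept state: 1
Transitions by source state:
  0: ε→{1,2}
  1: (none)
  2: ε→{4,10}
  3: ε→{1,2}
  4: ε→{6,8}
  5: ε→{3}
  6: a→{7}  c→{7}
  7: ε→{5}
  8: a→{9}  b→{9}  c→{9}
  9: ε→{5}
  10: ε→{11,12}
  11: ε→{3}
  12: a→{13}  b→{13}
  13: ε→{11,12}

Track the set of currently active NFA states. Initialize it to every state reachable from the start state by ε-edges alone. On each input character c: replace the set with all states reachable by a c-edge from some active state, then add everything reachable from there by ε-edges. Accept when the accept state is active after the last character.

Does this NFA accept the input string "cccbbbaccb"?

Answer: ACCEPT

Steps:
initial (ε-close {0}): {0,1,2,3,4,6,8,10,11,12}
'c' @ 1: {1,2,3,4,5,6,7,8,9,10,11,12}  (accept∈set)
'c' @ 2: {1,2,3,4,5,6,7,8,9,10,11,12}  (accept∈set)
'c' @ 3: {1,2,3,4,5,6,7,8,9,10,11,12}  (accept∈set)
'b' @ 4: {1,2,3,4,5,6,8,9,10,11,12,13}  (accept∈set)
'b' @ 5: {1,2,3,4,5,6,8,9,10,11,12,13}  (accept∈set)
'b' @ 6: {1,2,3,4,5,6,8,9,10,11,12,13}  (accept∈set)
'a' @ 7: {1,2,3,4,5,6,7,8,9,10,11,12,13}  (accept∈set)
'c' @ 8: {1,2,3,4,5,6,7,8,9,10,11,12}  (accept∈set)
'c' @ 9: {1,2,3,4,5,6,7,8,9,10,11,12}  (accept∈set)
'b' @ 10: {1,2,3,4,5,6,8,9,10,11,12,13}  (accept∈set)
after full input: {1,2,3,4,5,6,8,9,10,11,12,13}  (accept=1 in)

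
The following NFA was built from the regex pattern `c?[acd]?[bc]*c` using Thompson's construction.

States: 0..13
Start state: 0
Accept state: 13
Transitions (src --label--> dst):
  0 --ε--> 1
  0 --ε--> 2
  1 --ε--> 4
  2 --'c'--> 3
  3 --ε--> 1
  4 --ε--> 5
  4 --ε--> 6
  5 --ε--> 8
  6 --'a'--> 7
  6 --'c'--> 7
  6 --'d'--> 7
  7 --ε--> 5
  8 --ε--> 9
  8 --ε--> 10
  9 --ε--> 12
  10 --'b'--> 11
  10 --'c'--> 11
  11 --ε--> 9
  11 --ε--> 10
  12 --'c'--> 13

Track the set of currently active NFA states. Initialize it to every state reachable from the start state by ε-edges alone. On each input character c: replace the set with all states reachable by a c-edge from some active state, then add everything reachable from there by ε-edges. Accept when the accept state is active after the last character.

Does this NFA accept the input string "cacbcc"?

initial (ε-close {0}): {0,1,2,4,5,6,8,9,10,12}
'c' @ 1: {1,3,4,5,6,7,8,9,10,11,12,13}  ✓accept
'a' @ 2: {5,7,8,9,10,12}
'c' @ 3: {9,10,11,12,13}  ✓accept
'b' @ 4: {9,10,11,12}
'c' @ 5: {9,10,11,12,13}  ✓accept
'c' @ 6: {9,10,11,12,13}  ✓accept
final: {9,10,11,12,13}; accept 13 in set

Answer: ACCEPT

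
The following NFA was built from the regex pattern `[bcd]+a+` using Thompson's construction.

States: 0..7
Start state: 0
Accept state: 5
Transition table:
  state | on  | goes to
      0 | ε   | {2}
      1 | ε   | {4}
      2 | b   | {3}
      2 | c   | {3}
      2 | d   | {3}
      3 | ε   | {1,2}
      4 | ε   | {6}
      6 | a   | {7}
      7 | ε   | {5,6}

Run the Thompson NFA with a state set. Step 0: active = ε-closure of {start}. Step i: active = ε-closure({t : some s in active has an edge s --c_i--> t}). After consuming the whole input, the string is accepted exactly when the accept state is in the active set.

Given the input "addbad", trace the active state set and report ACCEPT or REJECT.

initial (ε-close {0}): {0,2}
'a' @ 1: {}  — no active states
rest 'ddbad' ignored (set empty)
after full input: {}  (accept=5 not in)

Answer: REJECT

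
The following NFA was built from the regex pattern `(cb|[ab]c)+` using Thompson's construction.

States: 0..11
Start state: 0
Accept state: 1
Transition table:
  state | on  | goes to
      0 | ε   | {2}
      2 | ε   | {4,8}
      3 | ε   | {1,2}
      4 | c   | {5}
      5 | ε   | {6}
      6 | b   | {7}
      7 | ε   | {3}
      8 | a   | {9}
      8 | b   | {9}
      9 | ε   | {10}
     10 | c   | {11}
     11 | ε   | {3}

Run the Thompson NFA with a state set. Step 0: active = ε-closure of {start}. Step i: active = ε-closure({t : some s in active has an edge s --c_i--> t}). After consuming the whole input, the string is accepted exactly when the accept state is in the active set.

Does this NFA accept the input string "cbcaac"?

Answer: REJECT

Trace:
initial (ε-close {0}): {0,2,4,8}
'c' @ 1: {5,6}
'b' @ 2: {1,2,3,4,7,8}  ✓accept
'c' @ 3: {5,6}
'a' @ 4: {}  — dead — no transitions
rest 'ac' ignored (set empty)
final: {}; accept 1 not in set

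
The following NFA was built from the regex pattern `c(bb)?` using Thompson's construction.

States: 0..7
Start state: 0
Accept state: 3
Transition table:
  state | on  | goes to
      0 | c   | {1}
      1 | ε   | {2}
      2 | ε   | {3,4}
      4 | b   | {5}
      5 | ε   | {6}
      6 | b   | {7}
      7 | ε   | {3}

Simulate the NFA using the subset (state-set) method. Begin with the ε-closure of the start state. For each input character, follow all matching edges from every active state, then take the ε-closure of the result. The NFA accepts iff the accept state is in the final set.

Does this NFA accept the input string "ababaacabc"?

Answer: REJECT

Derivation:
S₀ = ε-closure({0}) = {0}
'a' @ 1: {}  — no active states
rest 'babaacabc' ignored (set empty)
end set {} — state 3 not in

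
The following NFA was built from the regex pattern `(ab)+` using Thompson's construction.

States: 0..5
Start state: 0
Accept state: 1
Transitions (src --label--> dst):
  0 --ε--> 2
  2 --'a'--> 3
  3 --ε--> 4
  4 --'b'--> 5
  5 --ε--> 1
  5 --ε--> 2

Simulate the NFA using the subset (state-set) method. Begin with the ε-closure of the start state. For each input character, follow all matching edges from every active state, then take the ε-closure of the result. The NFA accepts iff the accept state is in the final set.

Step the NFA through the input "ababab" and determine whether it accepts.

Answer: ACCEPT

Trace:
initial (ε-close {0}): {0,2}
'a' @ 1: {3,4}
'b' @ 2: {1,2,5}  ✓accept
'a' @ 3: {3,4}
'b' @ 4: {1,2,5}  ✓accept
'a' @ 5: {3,4}
'b' @ 6: {1,2,5}  ✓accept
after full input: {1,2,5}  (accept=1 in)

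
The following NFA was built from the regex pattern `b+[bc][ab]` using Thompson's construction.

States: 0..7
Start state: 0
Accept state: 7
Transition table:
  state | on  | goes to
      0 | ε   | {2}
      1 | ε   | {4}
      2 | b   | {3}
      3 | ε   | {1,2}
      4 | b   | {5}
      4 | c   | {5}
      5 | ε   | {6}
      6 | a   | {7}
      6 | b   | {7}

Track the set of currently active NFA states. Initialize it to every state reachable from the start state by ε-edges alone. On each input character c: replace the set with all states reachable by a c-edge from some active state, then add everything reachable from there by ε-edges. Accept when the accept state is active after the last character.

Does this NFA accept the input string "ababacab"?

Answer: REJECT

Trace:
initial (ε-close {0}): {0,2}
'a' @ 1: {}  — no active states
rest 'babacab' ignored (set empty)
final: {}; accept 7 not in set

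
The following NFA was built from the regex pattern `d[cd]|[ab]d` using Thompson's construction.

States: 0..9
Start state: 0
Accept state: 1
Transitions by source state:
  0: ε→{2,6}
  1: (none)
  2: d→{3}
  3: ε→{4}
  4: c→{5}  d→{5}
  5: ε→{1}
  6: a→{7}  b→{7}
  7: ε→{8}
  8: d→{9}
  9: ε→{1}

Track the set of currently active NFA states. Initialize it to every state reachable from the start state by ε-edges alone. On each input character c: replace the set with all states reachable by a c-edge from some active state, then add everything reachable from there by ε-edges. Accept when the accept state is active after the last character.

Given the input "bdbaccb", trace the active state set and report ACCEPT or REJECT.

initial (ε-close {0}): {0,2,6}
'b' @ 1: {7,8}
'd' @ 2: {1,9}  ✓accept
'b' @ 3: {}  — dead — no transitions
rest 'accb' ignored (set empty)
end set {} — state 1 not in

Answer: REJECT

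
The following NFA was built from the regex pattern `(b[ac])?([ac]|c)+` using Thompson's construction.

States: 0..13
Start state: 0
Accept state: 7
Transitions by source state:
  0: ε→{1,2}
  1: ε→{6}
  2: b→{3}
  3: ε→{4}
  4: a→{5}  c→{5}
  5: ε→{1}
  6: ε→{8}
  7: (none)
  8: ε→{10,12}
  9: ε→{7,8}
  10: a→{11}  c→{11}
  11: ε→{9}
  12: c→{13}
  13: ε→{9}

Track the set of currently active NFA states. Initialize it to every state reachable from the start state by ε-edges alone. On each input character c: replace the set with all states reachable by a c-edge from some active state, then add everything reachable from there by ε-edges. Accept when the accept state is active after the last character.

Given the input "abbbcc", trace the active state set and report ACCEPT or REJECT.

Answer: REJECT

Derivation:
start: ε-closure({0}) = {0,1,2,6,8,10,12}
'a' @ 1: {7,8,9,10,11,12}  ✓accept
'b' @ 2: {}  — no active states
rest 'bbcc' ignored (set empty)
final: {}; accept 7 not in set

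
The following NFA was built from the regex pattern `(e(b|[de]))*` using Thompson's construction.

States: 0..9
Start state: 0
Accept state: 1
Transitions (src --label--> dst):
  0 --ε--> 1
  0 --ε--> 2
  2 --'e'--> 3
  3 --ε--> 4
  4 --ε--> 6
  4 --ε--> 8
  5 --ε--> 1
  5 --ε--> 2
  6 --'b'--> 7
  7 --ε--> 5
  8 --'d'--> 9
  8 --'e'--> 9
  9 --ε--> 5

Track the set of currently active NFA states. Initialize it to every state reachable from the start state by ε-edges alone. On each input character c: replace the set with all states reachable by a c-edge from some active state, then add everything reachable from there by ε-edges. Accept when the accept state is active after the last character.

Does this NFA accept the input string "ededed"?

S₀ = ε-closure({0}) = {0,1,2}
'e' @ 1: {3,4,6,8}
'd' @ 2: {1,2,5,9}  (accept∈set)
'e' @ 3: {3,4,6,8}
'd' @ 4: {1,2,5,9}  (accept∈set)
'e' @ 5: {3,4,6,8}
'd' @ 6: {1,2,5,9}  (accept∈set)
after full input: {1,2,5,9}  (accept=1 in)

Answer: ACCEPT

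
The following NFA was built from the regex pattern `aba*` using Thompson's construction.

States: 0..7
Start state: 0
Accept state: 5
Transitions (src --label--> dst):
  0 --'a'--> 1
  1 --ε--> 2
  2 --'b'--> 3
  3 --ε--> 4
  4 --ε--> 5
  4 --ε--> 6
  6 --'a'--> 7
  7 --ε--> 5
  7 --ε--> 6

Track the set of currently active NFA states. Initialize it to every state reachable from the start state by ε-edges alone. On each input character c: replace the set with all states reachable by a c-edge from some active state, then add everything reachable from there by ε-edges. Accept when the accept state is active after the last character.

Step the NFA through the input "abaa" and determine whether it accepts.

start: ε-closure({0}) = {0}
'a' @ 1: {1,2}
'b' @ 2: {3,4,5,6}  (accept∈set)
'a' @ 3: {5,6,7}  (accept∈set)
'a' @ 4: {5,6,7}  (accept∈set)
after full input: {5,6,7}  (accept=5 in)

Answer: ACCEPT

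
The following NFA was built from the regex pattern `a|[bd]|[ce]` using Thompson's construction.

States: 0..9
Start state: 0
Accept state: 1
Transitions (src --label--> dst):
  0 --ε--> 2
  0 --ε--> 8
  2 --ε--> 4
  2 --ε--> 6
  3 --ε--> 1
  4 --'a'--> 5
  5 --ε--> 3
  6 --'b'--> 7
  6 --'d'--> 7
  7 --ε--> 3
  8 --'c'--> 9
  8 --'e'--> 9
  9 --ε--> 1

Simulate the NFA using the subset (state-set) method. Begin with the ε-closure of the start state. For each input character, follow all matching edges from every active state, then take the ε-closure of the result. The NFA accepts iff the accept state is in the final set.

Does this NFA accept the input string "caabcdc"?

Answer: REJECT

Derivation:
S₀ = ε-closure({0}) = {0,2,4,6,8}
'c' @ 1: {1,9}  [accepting]
'a' @ 2: {}  — no active states
rest 'abcdc' ignored (set empty)
final: {}; accept 1 not in set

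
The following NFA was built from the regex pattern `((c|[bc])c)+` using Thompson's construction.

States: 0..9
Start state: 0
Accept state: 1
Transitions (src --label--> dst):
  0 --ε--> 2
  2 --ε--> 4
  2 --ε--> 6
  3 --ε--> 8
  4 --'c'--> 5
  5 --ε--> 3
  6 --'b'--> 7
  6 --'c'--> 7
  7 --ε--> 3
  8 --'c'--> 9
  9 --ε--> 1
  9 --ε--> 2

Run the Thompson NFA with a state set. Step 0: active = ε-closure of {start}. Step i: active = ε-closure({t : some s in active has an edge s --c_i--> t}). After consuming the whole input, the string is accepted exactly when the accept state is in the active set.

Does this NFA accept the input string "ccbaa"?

start: ε-closure({0}) = {0,2,4,6}
'c' @ 1: {3,5,7,8}
'c' @ 2: {1,2,4,6,9}  (accept∈set)
'b' @ 3: {3,7,8}
'a' @ 4: {}  — state set empty
rest 'a' ignored (set empty)
end set {} — state 1 not in

Answer: REJECT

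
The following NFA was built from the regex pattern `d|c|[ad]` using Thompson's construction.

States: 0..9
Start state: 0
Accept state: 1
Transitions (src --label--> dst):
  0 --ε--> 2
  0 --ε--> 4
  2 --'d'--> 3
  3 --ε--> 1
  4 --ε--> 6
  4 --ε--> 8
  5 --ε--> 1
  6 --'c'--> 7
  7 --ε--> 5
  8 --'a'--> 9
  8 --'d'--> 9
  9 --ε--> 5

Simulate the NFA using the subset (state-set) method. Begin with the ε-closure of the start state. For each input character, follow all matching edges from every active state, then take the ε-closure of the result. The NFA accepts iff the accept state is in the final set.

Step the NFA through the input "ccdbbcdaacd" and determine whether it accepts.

Answer: REJECT

Trace:
initial (ε-close {0}): {0,2,4,6,8}
'c' @ 1: {1,5,7}  ✓accept
'c' @ 2: {}  — state set empty
rest 'dbbcdaacd' ignored (set empty)
final: {}; accept 1 not in set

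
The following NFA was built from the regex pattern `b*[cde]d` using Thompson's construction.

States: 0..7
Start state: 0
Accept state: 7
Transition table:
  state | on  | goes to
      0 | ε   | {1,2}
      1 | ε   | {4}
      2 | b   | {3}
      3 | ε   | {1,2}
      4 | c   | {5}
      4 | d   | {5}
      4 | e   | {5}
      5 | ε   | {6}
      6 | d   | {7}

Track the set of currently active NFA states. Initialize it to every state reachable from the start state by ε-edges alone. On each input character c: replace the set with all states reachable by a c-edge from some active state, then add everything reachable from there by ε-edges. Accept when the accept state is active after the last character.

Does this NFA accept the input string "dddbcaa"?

Answer: REJECT

Steps:
start: ε-closure({0}) = {0,1,2,4}
'd' @ 1: {5,6}
'd' @ 2: {7}  (accept∈set)
'd' @ 3: {}  — state set empty
rest 'bcaa' ignored (set empty)
end set {} — state 7 not in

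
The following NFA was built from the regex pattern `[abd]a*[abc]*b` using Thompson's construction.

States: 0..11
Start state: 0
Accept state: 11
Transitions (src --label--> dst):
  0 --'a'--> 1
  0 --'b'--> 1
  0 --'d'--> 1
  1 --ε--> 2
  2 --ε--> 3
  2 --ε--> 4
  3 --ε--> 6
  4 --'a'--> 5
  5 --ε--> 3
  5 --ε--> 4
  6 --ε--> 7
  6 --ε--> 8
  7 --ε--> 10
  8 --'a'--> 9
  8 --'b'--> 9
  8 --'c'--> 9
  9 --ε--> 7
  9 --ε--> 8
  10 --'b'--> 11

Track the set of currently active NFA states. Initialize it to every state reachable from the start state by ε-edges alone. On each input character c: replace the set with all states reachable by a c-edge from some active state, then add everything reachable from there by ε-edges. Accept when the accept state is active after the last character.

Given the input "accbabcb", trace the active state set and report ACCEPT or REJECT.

Answer: ACCEPT

Derivation:
S₀ = ε-closure({0}) = {0}
'a' @ 1: {1,2,3,4,6,7,8,10}
'c' @ 2: {7,8,9,10}
'c' @ 3: {7,8,9,10}
'b' @ 4: {7,8,9,10,11}  [accepting]
'a' @ 5: {7,8,9,10}
'b' @ 6: {7,8,9,10,11}  [accepting]
'c' @ 7: {7,8,9,10}
'b' @ 8: {7,8,9,10,11}  [accepting]
end set {7,8,9,10,11} — state 11 in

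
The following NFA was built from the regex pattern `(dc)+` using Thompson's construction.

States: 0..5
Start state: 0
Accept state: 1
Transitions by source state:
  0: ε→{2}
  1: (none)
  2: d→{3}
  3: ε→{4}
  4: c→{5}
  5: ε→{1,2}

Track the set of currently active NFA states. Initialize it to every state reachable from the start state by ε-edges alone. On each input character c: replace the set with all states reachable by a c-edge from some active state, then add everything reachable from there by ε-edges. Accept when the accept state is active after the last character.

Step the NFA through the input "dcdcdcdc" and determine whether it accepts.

initial (ε-close {0}): {0,2}
'd' @ 1: {3,4}
'c' @ 2: {1,2,5}  ✓accept
'd' @ 3: {3,4}
'c' @ 4: {1,2,5}  ✓accept
'd' @ 5: {3,4}
'c' @ 6: {1,2,5}  ✓accept
'd' @ 7: {3,4}
'c' @ 8: {1,2,5}  ✓accept
end set {1,2,5} — state 1 in

Answer: ACCEPT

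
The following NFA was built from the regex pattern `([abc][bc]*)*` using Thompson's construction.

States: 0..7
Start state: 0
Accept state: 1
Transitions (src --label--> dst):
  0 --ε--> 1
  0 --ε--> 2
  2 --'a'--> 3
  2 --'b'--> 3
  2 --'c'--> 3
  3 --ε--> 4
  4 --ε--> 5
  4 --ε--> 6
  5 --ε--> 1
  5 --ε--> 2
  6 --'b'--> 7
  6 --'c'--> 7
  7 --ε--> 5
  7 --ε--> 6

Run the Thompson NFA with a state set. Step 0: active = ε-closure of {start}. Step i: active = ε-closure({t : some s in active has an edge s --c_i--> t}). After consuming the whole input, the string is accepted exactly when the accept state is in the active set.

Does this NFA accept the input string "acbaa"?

Answer: ACCEPT

Steps:
S₀ = ε-closure({0}) = {0,1,2}
'a' @ 1: {1,2,3,4,5,6}  (accept∈set)
'c' @ 2: {1,2,3,4,5,6,7}  (accept∈set)
'b' @ 3: {1,2,3,4,5,6,7}  (accept∈set)
'a' @ 4: {1,2,3,4,5,6}  (accept∈set)
'a' @ 5: {1,2,3,4,5,6}  (accept∈set)
final: {1,2,3,4,5,6}; accept 1 in set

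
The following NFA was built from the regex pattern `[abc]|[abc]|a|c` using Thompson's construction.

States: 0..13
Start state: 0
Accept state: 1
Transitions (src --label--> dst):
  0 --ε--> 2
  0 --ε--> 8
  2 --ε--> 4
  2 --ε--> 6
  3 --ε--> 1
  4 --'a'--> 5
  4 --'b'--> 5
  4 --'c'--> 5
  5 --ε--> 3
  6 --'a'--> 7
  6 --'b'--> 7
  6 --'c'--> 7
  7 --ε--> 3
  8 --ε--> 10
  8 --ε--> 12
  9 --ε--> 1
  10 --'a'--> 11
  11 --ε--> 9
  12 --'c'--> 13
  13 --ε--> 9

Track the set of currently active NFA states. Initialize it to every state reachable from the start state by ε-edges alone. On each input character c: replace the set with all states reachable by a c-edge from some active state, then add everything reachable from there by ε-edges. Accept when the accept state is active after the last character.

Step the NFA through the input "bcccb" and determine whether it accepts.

Answer: REJECT

Derivation:
start: ε-closure({0}) = {0,2,4,6,8,10,12}
'b' @ 1: {1,3,5,7}  [accepting]
'c' @ 2: {}  — dead — no transitions
rest 'ccb' ignored (set empty)
after full input: {}  (accept=1 not in)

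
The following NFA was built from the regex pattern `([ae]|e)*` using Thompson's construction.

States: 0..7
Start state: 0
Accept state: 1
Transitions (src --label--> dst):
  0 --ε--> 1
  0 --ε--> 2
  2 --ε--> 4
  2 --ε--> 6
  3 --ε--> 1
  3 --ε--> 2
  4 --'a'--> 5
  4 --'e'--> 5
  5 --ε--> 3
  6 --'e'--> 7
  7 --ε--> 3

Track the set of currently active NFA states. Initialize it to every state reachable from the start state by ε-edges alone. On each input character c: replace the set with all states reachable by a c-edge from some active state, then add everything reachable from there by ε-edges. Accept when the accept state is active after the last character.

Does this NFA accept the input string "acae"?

Answer: REJECT

Trace:
start: ε-closure({0}) = {0,1,2,4,6}
'a' @ 1: {1,2,3,4,5,6}  (accept∈set)
'c' @ 2: {}  — state set empty
rest 'ae' ignored (set empty)
after full input: {}  (accept=1 not in)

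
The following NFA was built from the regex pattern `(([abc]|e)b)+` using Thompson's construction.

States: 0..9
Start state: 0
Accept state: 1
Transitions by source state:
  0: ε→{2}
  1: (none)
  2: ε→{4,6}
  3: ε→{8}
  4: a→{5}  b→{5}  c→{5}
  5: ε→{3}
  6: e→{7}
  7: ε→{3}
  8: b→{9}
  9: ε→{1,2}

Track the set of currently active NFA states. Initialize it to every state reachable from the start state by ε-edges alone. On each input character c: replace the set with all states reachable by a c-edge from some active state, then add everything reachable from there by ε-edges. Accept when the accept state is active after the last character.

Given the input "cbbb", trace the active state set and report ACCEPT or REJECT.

start: ε-closure({0}) = {0,2,4,6}
'c' @ 1: {3,5,8}
'b' @ 2: {1,2,4,6,9}  ✓accept
'b' @ 3: {3,5,8}
'b' @ 4: {1,2,4,6,9}  ✓accept
after full input: {1,2,4,6,9}  (accept=1 in)

Answer: ACCEPT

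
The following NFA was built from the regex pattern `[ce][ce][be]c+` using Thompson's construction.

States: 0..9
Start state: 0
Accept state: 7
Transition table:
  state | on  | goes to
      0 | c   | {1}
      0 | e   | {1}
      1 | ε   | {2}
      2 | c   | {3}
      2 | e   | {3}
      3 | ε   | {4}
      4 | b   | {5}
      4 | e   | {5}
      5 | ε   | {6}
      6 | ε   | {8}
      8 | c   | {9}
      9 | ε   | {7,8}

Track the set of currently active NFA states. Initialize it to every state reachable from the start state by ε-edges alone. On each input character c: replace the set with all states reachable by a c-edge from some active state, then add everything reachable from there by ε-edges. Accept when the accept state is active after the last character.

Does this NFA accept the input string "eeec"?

initial (ε-close {0}): {0}
'e' @ 1: {1,2}
'e' @ 2: {3,4}
'e' @ 3: {5,6,8}
'c' @ 4: {7,8,9}  ✓accept
end set {7,8,9} — state 7 in

Answer: ACCEPT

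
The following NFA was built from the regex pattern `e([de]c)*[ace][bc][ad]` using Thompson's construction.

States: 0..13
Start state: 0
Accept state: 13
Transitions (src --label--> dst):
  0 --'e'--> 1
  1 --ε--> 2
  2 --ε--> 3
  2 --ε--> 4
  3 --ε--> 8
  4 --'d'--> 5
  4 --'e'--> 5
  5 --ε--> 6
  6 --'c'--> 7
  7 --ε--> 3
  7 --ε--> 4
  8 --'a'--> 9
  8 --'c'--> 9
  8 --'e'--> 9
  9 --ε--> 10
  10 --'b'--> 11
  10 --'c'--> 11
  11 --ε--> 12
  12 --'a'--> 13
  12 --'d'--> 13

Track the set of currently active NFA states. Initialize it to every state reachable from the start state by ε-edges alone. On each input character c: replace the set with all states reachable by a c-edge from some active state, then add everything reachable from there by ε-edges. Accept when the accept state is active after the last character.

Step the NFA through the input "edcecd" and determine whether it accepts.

Answer: ACCEPT

Derivation:
start: ε-closure({0}) = {0}
'e' @ 1: {1,2,3,4,8}
'd' @ 2: {5,6}
'c' @ 3: {3,4,7,8}
'e' @ 4: {5,6,9,10}
'c' @ 5: {3,4,7,8,11,12}
'd' @ 6: {5,6,13}  [accepting]
final: {5,6,13}; accept 13 in set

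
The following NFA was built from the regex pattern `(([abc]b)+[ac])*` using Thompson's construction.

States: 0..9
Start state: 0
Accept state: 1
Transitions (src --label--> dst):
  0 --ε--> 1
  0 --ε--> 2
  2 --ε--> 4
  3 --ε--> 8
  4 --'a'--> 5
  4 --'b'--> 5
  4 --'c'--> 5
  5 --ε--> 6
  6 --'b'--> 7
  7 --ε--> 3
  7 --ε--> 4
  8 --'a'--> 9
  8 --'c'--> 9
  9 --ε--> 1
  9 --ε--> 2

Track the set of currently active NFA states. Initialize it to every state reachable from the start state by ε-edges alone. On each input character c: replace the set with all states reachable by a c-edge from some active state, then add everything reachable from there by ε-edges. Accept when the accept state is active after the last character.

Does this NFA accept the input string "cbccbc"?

Answer: ACCEPT

Steps:
S₀ = ε-closure({0}) = {0,1,2,4}
'c' @ 1: {5,6}
'b' @ 2: {3,4,7,8}
'c' @ 3: {1,2,4,5,6,9}  [accepting]
'c' @ 4: {5,6}
'b' @ 5: {3,4,7,8}
'c' @ 6: {1,2,4,5,6,9}  [accepting]
final: {1,2,4,5,6,9}; accept 1 in set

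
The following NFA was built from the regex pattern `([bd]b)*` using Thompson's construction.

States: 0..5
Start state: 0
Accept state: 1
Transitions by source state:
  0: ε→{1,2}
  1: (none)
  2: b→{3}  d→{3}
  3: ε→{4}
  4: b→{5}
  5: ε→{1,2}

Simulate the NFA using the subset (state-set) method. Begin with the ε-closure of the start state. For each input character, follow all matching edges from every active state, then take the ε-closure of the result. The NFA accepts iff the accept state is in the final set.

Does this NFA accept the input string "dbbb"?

Answer: ACCEPT

Steps:
start: ε-closure({0}) = {0,1,2}
'd' @ 1: {3,4}
'b' @ 2: {1,2,5}  ✓accept
'b' @ 3: {3,4}
'b' @ 4: {1,2,5}  ✓accept
final: {1,2,5}; accept 1 in set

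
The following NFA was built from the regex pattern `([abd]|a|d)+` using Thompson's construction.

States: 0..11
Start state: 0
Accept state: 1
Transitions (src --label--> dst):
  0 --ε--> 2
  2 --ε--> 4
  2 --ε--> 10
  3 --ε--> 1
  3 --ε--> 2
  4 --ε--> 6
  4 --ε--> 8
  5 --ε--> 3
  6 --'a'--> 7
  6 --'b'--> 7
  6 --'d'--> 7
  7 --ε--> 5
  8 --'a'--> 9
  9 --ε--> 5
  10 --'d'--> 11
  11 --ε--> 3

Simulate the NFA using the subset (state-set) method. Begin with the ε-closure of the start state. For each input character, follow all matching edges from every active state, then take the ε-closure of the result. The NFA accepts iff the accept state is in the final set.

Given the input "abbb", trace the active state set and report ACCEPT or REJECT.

S₀ = ε-closure({0}) = {0,2,4,6,8,10}
'a' @ 1: {1,2,3,4,5,6,7,8,9,10}  [accepting]
'b' @ 2: {1,2,3,4,5,6,7,8,10}  [accepting]
'b' @ 3: {1,2,3,4,5,6,7,8,10}  [accepting]
'b' @ 4: {1,2,3,4,5,6,7,8,10}  [accepting]
final: {1,2,3,4,5,6,7,8,10}; accept 1 in set

Answer: ACCEPT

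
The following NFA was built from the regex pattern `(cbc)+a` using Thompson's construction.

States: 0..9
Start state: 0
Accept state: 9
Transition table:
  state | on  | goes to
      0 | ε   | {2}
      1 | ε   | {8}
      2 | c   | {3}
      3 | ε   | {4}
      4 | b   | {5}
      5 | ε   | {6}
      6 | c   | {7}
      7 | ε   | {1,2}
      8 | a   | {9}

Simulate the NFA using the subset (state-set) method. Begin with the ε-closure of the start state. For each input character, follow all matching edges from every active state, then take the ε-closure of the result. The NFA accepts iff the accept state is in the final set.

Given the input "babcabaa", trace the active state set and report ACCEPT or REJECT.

Answer: REJECT

Steps:
initial (ε-close {0}): {0,2}
'b' @ 1: {}  — dead — no transitions
rest 'abcabaa' ignored (set empty)
end set {} — state 9 not in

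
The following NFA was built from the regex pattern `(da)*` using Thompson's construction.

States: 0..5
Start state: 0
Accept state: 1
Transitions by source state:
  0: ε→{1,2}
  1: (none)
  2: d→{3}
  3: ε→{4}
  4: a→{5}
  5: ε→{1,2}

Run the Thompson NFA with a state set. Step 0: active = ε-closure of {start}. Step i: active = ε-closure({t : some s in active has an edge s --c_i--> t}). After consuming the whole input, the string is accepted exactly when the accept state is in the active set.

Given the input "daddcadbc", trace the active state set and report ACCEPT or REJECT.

S₀ = ε-closure({0}) = {0,1,2}
'd' @ 1: {3,4}
'a' @ 2: {1,2,5}  ✓accept
'd' @ 3: {3,4}
'd' @ 4: {}  — no active states
rest 'cadbc' ignored (set empty)
after full input: {}  (accept=1 not in)

Answer: REJECT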